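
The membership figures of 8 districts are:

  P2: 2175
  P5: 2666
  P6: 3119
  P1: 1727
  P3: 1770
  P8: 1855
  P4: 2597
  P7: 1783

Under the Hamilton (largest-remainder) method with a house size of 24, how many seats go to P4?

Standard divisor: 17692 ÷ 24 ≈ 737.167.
Standard quotas: P2 2.950, P5 3.617, P6 4.231, P1 2.343, P3 2.401, P8 2.516, P4 3.523, P7 2.419.
Lower quotas: P2 2, P5 3, P6 4, P1 2, P3 2, P8 2, P4 3, P7 2 (sum 20, leaving 4 seats).
Remainders in descending order: P2 0.950, P5 0.617, P4 0.523, P8 0.516, P7 0.419, P3 0.401, P1 0.343, P6 0.231.
Largest remainders: P2, P5, P4, P8 receive the extra seats.
P4 receives 4.

4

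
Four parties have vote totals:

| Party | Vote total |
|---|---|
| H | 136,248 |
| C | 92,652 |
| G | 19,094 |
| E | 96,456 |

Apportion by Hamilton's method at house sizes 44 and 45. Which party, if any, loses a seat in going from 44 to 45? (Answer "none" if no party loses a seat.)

At 44 seats: H 17, C 12, G 3, E 12.
At 45 seats: H 18, C 12, G 2, E 13.
G drops from 3 to 2.

G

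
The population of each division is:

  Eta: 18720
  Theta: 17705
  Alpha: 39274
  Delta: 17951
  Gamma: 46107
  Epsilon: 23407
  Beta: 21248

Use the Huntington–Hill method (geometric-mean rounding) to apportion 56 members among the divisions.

Eta 6, Theta 5, Alpha 12, Delta 5, Gamma 14, Epsilon 7, Beta 7

With divisor 3278: modified quotas Eta 5.711, Theta 5.401, Alpha 11.981, Delta 5.476, Gamma 14.066, Epsilon 7.141, Beta 6.482.
Geometric-mean thresholds: Eta √(5·6)=5.477, Theta √(5·6)=5.477, Alpha √(11·12)=11.489, Delta √(5·6)=5.477, Gamma √(14·15)=14.491, Epsilon √(7·8)=7.483, Beta √(6·7)=6.481.
Each quota rounded against its threshold gives Eta 6, Theta 5, Alpha 12, Delta 5, Gamma 14, Epsilon 7, Beta 7 (total 56).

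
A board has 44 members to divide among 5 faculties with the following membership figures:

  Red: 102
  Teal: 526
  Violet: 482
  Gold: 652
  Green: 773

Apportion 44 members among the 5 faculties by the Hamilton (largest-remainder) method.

Standard divisor: 2535 ÷ 44 ≈ 57.614.
Standard quotas: Red 1.770, Teal 9.130, Violet 8.366, Gold 11.317, Green 13.417.
Lower quotas: Red 1, Teal 9, Violet 8, Gold 11, Green 13 (sum 42, leaving 2 seats).
Remainders in descending order: Red 0.770, Green 0.417, Violet 0.366, Gold 0.317, Teal 0.130.
The surplus seats go to Red, Green.

Red 2, Teal 9, Violet 8, Gold 11, Green 14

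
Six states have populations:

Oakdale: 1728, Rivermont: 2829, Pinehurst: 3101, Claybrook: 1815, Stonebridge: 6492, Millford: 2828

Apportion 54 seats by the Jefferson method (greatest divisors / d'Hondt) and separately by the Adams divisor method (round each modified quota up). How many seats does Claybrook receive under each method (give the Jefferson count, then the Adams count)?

5 and 6

Jefferson: Oakdale 5, Rivermont 8, Pinehurst 9, Claybrook 5, Stonebridge 19, Millford 8.
Adams: Oakdale 5, Rivermont 8, Pinehurst 9, Claybrook 6, Stonebridge 18, Millford 8.
Claybrook gets 5 under Jefferson and 6 under Adams.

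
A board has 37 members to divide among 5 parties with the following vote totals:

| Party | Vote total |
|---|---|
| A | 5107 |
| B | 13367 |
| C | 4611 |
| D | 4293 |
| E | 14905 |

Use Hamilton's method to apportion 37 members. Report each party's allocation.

Standard divisor: 42283 ÷ 37 ≈ 1142.784.
Standard quotas: A 4.4689, B 11.6969, C 4.0349, D 3.7566, E 13.0427.
Lower quotas: A 4, B 11, C 4, D 3, E 13 (sum 35, leaving 2 seats).
Remainders in descending order: D 0.7566, B 0.6969, A 0.4689, E 0.0427, C 0.0349.
The surplus seats go to D, B.

A: 4; B: 12; C: 4; D: 4; E: 13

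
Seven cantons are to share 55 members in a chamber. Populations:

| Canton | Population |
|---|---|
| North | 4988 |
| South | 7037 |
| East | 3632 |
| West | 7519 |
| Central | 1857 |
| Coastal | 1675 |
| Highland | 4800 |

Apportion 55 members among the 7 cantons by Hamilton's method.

Standard divisor: 31508 ÷ 55 ≈ 572.873.
Standard quotas: North 8.7070, South 12.2837, East 6.3400, West 13.1251, Central 3.2416, Coastal 2.9239, Highland 8.3788.
Lower quotas: North 8, South 12, East 6, West 13, Central 3, Coastal 2, Highland 8 (sum 52, leaving 3 seats).
Remainders in descending order: Coastal 0.9239, North 0.7070, Highland 0.3788, East 0.3400, South 0.2837, Central 0.2416, West 0.1251.
The surplus seats go to Coastal, North, Highland.

North: 9, South: 12, East: 6, West: 13, Central: 3, Coastal: 3, Highland: 9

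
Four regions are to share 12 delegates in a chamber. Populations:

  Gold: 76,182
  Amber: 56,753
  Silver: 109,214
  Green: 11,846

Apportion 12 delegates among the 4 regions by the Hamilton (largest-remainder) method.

Gold: 4, Amber: 3, Silver: 5, Green: 0

The standard divisor is 253995/12 ≈ 21166.25.
Standard quotas: Gold 3.5992, Amber 2.6813, Silver 5.1598, Green 0.5597.
Lower quotas: Gold 3, Amber 2, Silver 5, Green 0 (sum 10, leaving 2 seats).
Remainders in descending order: Amber 0.6813, Gold 0.5992, Green 0.5597, Silver 0.1598.
The surplus seats go to Amber, Gold.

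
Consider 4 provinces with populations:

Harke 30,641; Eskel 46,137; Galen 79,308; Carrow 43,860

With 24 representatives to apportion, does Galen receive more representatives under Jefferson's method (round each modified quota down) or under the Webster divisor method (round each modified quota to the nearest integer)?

Jefferson: Harke 3, Eskel 6, Galen 10, Carrow 5.
Webster: Harke 4, Eskel 6, Galen 9, Carrow 5.
Galen gets 10 under Jefferson and 9 under Webster.

Jefferson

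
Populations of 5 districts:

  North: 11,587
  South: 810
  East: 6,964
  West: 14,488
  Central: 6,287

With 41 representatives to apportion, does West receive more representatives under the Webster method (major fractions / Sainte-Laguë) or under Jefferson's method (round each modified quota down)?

Jefferson

Webster: North 12, South 1, East 7, West 15, Central 6.
Jefferson: North 12, South 0, East 7, West 16, Central 6.
West gets 15 under Webster and 16 under Jefferson.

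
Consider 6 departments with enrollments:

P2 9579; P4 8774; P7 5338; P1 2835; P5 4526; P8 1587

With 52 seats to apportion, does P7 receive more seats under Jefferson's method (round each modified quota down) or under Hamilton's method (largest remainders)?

Jefferson: P2 16, P4 14, P7 9, P1 4, P5 7, P8 2.
Hamilton: P2 15, P4 14, P7 8, P1 5, P5 7, P8 3.
P7 gets 9 under Jefferson and 8 under Hamilton.

Jefferson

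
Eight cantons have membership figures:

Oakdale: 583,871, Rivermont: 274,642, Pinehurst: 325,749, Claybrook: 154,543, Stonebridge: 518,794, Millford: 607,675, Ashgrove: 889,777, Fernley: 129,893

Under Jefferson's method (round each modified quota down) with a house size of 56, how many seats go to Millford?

10

Standard divisor 3484944/56 ≈ 62231.143; standard quotas: Oakdale 9.382, Rivermont 4.413, Pinehurst 5.235, Claybrook 2.483, Stonebridge 8.337, Millford 9.765, Ashgrove 14.298, Fernley 2.087.
Rounding down gives 9, 4, 5, 2, 8, 9, 14, 2 = 53 seats, so the divisor must be adjusted.
With modified divisor 58000: modified quotas Oakdale 10.067, Rivermont 4.735, Pinehurst 5.616, Claybrook 2.665, Stonebridge 8.945, Millford 10.477, Ashgrove 15.341, Fernley 2.240.
Rounding down: Oakdale 10, Rivermont 4, Pinehurst 5, Claybrook 2, Stonebridge 8, Millford 10, Ashgrove 15, Fernley 2 (total 56).
Millford receives 10.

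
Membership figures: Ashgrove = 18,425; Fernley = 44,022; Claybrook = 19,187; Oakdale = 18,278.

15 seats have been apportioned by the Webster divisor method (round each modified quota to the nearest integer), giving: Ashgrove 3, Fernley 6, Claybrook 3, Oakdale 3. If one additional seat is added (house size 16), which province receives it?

Priority for the next seat is population ÷ (current seats + 0.5).
Priorities: Ashgrove 5264.286, Fernley 6772.615, Claybrook 5482.000, Oakdale 5222.286.
Highest priority: Fernley.

Fernley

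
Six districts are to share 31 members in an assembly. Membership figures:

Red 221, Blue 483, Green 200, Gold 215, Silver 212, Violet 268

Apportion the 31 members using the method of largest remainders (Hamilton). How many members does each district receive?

Standard divisor: 1599 ÷ 31 ≈ 51.581.
Standard quotas: Red 4.285, Blue 9.364, Green 3.877, Gold 4.168, Silver 4.110, Violet 5.196.
Lower quotas: Red 4, Blue 9, Green 3, Gold 4, Silver 4, Violet 5 (sum 29, leaving 2 seats).
Remainders in descending order: Green 0.877, Blue 0.364, Red 0.285, Violet 0.196, Gold 0.168, Silver 0.110.
Largest remainders: Green, Blue receive the extra seats.

Red: 4, Blue: 10, Green: 4, Gold: 4, Silver: 4, Violet: 5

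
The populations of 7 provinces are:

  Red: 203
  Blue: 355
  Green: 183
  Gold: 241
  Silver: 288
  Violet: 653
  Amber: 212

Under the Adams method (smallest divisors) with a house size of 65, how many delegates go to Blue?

11

Standard divisor 2135/65 ≈ 32.846; standard quotas: Red 6.180, Blue 10.808, Green 5.571, Gold 7.337, Silver 8.768, Violet 19.881, Amber 6.454.
Rounding up gives 7, 11, 6, 8, 9, 20, 7 = 68 seats, so the divisor must be adjusted.
With modified divisor 35: modified quotas Red 5.800, Blue 10.143, Green 5.229, Gold 6.886, Silver 8.229, Violet 18.657, Amber 6.057.
Rounding up: Red 6, Blue 11, Green 6, Gold 7, Silver 9, Violet 19, Amber 7 (total 65).
Blue receives 11.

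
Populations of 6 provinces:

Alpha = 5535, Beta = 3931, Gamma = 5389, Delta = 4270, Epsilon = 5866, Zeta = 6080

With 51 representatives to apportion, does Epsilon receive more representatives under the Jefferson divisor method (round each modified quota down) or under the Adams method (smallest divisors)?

Jefferson: Alpha 9, Beta 6, Gamma 9, Delta 7, Epsilon 10, Zeta 10.
Adams: Alpha 9, Beta 7, Gamma 9, Delta 7, Epsilon 9, Zeta 10.
Epsilon gets 10 under Jefferson and 9 under Adams.

Jefferson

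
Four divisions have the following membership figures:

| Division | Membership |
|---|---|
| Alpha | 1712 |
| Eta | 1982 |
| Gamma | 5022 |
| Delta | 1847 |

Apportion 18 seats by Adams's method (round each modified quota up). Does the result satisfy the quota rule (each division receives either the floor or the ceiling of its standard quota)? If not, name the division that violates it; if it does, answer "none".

none

Standard quotas: Alpha 2.917, Eta 3.377, Gamma 8.558, Delta 3.147.
Adams allocation: Alpha 3, Eta 4, Gamma 8, Delta 3.
Every allocation lies between the lower and upper quota.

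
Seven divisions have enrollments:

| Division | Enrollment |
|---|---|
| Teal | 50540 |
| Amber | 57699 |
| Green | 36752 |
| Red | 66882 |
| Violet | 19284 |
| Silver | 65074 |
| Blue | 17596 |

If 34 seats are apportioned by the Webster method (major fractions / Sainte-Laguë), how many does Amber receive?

Standard divisor 313827/34 ≈ 9230.206; standard quotas: Teal 5.476, Amber 6.251, Green 3.982, Red 7.246, Violet 2.089, Silver 7.050, Blue 1.906.
Rounding to the nearest integer gives 5, 6, 4, 7, 2, 7, 2 = 33 seats, so the divisor must be adjusted.
With modified divisor 9100: modified quotas Teal 5.554, Amber 6.341, Green 4.039, Red 7.350, Violet 2.119, Silver 7.151, Blue 1.934.
Rounding to the nearest integer: Teal 6, Amber 6, Green 4, Red 7, Violet 2, Silver 7, Blue 2 (total 34).
Amber receives 6.

6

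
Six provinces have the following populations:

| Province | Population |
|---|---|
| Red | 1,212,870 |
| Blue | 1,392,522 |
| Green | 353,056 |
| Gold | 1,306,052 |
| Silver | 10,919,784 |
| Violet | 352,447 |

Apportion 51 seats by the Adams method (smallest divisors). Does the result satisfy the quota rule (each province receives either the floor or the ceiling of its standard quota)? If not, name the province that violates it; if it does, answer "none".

Standard quotas: Red 3.981, Blue 4.571, Green 1.159, Gold 4.287, Silver 35.845, Violet 1.157.
Adams allocation: Red 4, Blue 5, Green 2, Gold 4, Silver 34, Violet 2.
Silver has quota 35.845 (lower 35, upper 36) but receives 34 — outside the quota interval.

Silver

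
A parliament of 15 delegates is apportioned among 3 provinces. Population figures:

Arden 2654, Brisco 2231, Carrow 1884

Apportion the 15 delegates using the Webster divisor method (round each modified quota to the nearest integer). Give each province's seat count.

Arden 6, Brisco 5, Carrow 4

Standard divisor 6769/15 ≈ 451.267; standard quotas: Arden 5.881, Brisco 4.944, Carrow 4.175.
Rounding to the nearest integer gives Arden 6, Brisco 5, Carrow 4 — total 15, matching the house size, so no adjustment is needed.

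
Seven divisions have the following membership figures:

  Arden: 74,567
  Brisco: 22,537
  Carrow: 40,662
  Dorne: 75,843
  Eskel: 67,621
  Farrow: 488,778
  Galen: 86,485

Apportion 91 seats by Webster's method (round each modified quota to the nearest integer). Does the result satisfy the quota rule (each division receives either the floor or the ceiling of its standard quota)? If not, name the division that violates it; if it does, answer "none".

Standard quotas: Arden 7.923, Brisco 2.394, Carrow 4.320, Dorne 8.058, Eskel 7.185, Farrow 51.931, Galen 9.189.
Webster allocation: Arden 8, Brisco 2, Carrow 4, Dorne 8, Eskel 7, Farrow 53, Galen 9.
Farrow has quota 51.931 (lower 51, upper 52) but receives 53 — outside the quota interval.

Farrow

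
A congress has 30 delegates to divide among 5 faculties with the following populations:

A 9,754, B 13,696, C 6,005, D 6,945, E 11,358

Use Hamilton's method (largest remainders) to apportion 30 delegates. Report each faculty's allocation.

A=6; B=9; C=4; D=4; E=7

Standard divisor: 47758 ÷ 30 ≈ 1591.933.
Standard quotas: A 6.1271, B 8.6034, C 3.7721, D 4.3626, E 7.1347.
Lower quotas: A 6, B 8, C 3, D 4, E 7 (sum 28, leaving 2 seats).
Remainders in descending order: C 0.7721, B 0.6034, D 0.3626, E 0.1347, A 0.1271.
Largest remainders: C, B receive the extra seats.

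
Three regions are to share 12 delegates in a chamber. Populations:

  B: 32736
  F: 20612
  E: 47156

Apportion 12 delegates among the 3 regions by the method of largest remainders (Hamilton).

Standard divisor: 100504 ÷ 12 ≈ 8375.333.
Standard quotas: B 3.9086, F 2.4610, E 5.6303.
Lower quotas: B 3, F 2, E 5 (sum 10, leaving 2 seats).
Remainders in descending order: B 0.9086, E 0.6303, F 0.4610.
Largest remainders: B, E receive the extra seats.

B 4, F 2, E 6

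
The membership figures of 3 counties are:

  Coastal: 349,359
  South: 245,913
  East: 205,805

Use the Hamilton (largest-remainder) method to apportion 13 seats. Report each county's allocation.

Coastal=6; South=4; East=3

Total 801077; standard divisor 801077/13 ≈ 61621.308.
Standard quotas: Coastal 5.6695, South 3.9907, East 3.3398.
Lower quotas: Coastal 5, South 3, East 3 (sum 11, leaving 2 seats).
Remainders in descending order: South 0.9907, Coastal 0.6695, East 0.3398.
Largest remainders: South, Coastal receive the extra seats.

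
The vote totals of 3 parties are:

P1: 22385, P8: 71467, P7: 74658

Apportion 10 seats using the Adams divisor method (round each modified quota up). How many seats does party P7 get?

4

Standard divisor 168510/10 ≈ 16851; standard quotas: P1 1.328, P8 4.241, P7 4.430.
Rounding up gives 2, 5, 5 = 12 seats, so the divisor must be adjusted.
With modified divisor 20500: modified quotas P1 1.092, P8 3.486, P7 3.642.
Rounding up: P1 2, P8 4, P7 4 (total 10).
P7 receives 4.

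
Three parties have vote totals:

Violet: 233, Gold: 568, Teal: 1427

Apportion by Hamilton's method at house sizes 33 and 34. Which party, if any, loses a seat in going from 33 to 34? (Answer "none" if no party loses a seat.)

At 33 seats: Violet 4, Gold 8, Teal 21.
At 34 seats: Violet 3, Gold 9, Teal 22.
Violet drops from 4 to 3.

Violet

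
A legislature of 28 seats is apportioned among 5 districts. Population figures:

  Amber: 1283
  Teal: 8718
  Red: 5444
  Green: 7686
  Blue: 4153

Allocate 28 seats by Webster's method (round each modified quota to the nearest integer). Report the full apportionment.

Standard divisor 27284/28 ≈ 974.429; standard quotas: Amber 1.317, Teal 8.947, Red 5.587, Green 7.888, Blue 4.262.
Rounding to the nearest integer gives Amber 1, Teal 9, Red 6, Green 8, Blue 4 — total 28, matching the house size, so no adjustment is needed.

Amber: 1; Teal: 9; Red: 6; Green: 8; Blue: 4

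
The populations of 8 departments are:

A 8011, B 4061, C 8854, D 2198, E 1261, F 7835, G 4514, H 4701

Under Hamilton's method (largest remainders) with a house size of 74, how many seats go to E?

2

Total 41435; standard divisor 41435/74 ≈ 559.932.
Standard quotas: A 14.3071, B 7.2527, C 15.8126, D 3.9255, E 2.2521, F 13.9928, G 8.0617, H 8.3957.
Lower quotas: A 14, B 7, C 15, D 3, E 2, F 13, G 8, H 8 (sum 70, leaving 4 seats).
Remainders in descending order: F 0.9928, D 0.9255, C 0.8126, H 0.3957, A 0.3071, B 0.2527, E 0.2521, G 0.0617.
The surplus seats go to F, D, C, H.
E receives 2.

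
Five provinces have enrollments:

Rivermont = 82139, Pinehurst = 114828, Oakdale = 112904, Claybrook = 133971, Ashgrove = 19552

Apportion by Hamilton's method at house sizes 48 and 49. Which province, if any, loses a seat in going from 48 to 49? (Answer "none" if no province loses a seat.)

none

At 48 seats: Rivermont 8, Pinehurst 12, Oakdale 12, Claybrook 14, Ashgrove 2.
At 49 seats: Rivermont 9, Pinehurst 12, Oakdale 12, Claybrook 14, Ashgrove 2.
No province's allocation decreased.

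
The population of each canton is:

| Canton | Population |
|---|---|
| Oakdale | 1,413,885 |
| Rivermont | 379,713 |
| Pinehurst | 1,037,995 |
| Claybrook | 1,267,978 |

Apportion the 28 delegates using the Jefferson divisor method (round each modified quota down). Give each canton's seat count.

Oakdale=10, Rivermont=2, Pinehurst=7, Claybrook=9

Standard divisor 4099571/28 ≈ 146413.25; standard quotas: Oakdale 9.657, Rivermont 2.593, Pinehurst 7.089, Claybrook 8.660.
Rounding down gives 9, 2, 7, 8 = 26 seats, so the divisor must be adjusted.
With modified divisor 135300: modified quotas Oakdale 10.450, Rivermont 2.806, Pinehurst 7.672, Claybrook 9.372.
Rounding down: Oakdale 10, Rivermont 2, Pinehurst 7, Claybrook 9 (total 28).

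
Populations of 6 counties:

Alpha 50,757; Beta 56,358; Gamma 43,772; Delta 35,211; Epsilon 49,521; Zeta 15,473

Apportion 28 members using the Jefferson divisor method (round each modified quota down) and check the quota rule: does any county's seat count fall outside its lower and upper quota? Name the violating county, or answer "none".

Standard quotas: Alpha 5.660, Beta 6.285, Gamma 4.881, Delta 3.926, Epsilon 5.522, Zeta 1.725.
Jefferson allocation: Alpha 6, Beta 6, Gamma 5, Delta 4, Epsilon 6, Zeta 1.
Every allocation lies between the lower and upper quota.

none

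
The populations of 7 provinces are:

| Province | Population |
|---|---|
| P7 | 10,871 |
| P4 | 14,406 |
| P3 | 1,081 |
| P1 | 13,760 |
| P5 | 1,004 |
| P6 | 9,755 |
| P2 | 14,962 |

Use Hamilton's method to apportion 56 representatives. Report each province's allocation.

The standard divisor is 65839/56 ≈ 1175.696.
Standard quotas: P7 9.2464, P4 12.2532, P3 0.9195, P1 11.7037, P5 0.8540, P6 8.2972, P2 12.7261.
Lower quotas: P7 9, P4 12, P3 0, P1 11, P5 0, P6 8, P2 12 (sum 52, leaving 4 seats).
Remainders in descending order: P3 0.9195, P5 0.8540, P2 0.7261, P1 0.7037, P6 0.2972, P4 0.2532, P7 0.2464.
The surplus seats go to P3, P5, P2, P1.

P7: 9; P4: 12; P3: 1; P1: 12; P5: 1; P6: 8; P2: 13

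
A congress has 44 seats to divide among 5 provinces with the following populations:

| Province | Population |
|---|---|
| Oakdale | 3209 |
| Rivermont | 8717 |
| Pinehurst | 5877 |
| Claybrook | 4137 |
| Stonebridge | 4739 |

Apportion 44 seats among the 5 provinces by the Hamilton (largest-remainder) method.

Oakdale 5, Rivermont 14, Pinehurst 10, Claybrook 7, Stonebridge 8

Total 26679; standard divisor 26679/44 ≈ 606.341.
Standard quotas: Oakdale 5.2924, Rivermont 14.3764, Pinehurst 9.6926, Claybrook 6.8229, Stonebridge 7.8157.
Lower quotas: Oakdale 5, Rivermont 14, Pinehurst 9, Claybrook 6, Stonebridge 7 (sum 41, leaving 3 seats).
Remainders in descending order: Claybrook 0.8229, Stonebridge 0.8157, Pinehurst 0.6926, Rivermont 0.3764, Oakdale 0.2924.
The surplus seats go to Claybrook, Stonebridge, Pinehurst.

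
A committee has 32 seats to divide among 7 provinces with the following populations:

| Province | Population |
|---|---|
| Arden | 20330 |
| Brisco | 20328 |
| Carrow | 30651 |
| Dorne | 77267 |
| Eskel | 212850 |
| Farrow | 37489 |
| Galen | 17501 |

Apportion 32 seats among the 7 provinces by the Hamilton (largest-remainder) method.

Arden 2, Brisco 2, Carrow 2, Dorne 6, Eskel 16, Farrow 3, Galen 1

Total 416416; standard divisor 416416/32 = 13013.
Standard quotas: Arden 1.5623, Brisco 1.5621, Carrow 2.3554, Dorne 5.9377, Eskel 16.3567, Farrow 2.8809, Galen 1.3449.
Lower quotas: Arden 1, Brisco 1, Carrow 2, Dorne 5, Eskel 16, Farrow 2, Galen 1 (sum 28, leaving 4 seats).
Remainders in descending order: Dorne 0.9377, Farrow 0.8809, Arden 0.5623, Brisco 0.5621, Eskel 0.3567, Carrow 0.3554, Galen 0.3449.
The surplus seats go to Dorne, Farrow, Arden, Brisco.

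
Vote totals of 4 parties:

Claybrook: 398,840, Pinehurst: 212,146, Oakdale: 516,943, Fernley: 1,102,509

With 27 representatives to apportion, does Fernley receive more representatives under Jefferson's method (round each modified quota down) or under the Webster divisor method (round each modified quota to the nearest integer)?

Jefferson: Claybrook 5, Pinehurst 2, Oakdale 6, Fernley 14.
Webster: Claybrook 5, Pinehurst 3, Oakdale 6, Fernley 13.
Fernley gets 14 under Jefferson and 13 under Webster.

Jefferson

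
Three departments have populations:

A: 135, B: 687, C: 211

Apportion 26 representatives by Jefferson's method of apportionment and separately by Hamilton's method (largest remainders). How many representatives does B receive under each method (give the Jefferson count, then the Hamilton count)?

18 and 17

Jefferson: A 3, B 18, C 5.
Hamilton: A 4, B 17, C 5.
B gets 18 under Jefferson and 17 under Hamilton.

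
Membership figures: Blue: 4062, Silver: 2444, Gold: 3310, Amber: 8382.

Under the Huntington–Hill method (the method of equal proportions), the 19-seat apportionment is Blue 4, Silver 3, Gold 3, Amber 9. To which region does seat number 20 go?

Gold

Priority for the next seat is population ÷ (√(s·(s+1))).
Priorities: Blue 908.291, Silver 705.522, Gold 955.515, Amber 883.540.
Highest priority: Gold.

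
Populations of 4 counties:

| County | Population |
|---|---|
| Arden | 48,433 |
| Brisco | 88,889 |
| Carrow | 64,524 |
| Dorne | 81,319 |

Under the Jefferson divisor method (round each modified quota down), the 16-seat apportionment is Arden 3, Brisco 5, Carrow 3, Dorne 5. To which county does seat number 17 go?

Priority for the next seat is population ÷ (current seats + 1).
Priorities: Arden 12108.250, Brisco 14814.833, Carrow 16131.000, Dorne 13553.167.
Highest priority: Carrow.

Carrow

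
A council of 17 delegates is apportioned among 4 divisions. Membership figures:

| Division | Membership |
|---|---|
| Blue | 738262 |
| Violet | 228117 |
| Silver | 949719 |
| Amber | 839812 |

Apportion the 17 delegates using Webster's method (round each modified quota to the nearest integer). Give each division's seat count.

Blue 5, Violet 1, Silver 6, Amber 5

Standard divisor 2755910/17 ≈ 162112.353; standard quotas: Blue 4.554, Violet 1.407, Silver 5.858, Amber 5.180.
Rounding to the nearest integer gives Blue 5, Violet 1, Silver 6, Amber 5 — total 17, matching the house size, so no adjustment is needed.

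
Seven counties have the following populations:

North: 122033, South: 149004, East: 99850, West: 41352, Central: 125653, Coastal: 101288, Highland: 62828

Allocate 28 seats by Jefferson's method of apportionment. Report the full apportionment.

North 5, South 7, East 4, West 1, Central 5, Coastal 4, Highland 2

Standard divisor 702008/28 ≈ 25071.714; standard quotas: North 4.867, South 5.943, East 3.983, West 1.649, Central 5.012, Coastal 4.040, Highland 2.506.
Rounding down gives 4, 5, 3, 1, 5, 4, 2 = 24 seats, so the divisor must be adjusted.
With modified divisor 21100: modified quotas North 5.784, South 7.062, East 4.732, West 1.960, Central 5.955, Coastal 4.800, Highland 2.978.
Rounding down: North 5, South 7, East 4, West 1, Central 5, Coastal 4, Highland 2 (total 28).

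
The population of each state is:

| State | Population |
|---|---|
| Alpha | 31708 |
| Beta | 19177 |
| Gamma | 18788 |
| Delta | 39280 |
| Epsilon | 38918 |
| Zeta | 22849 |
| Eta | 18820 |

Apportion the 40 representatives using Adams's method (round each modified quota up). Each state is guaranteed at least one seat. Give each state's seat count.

Alpha=7; Beta=4; Gamma=4; Delta=8; Epsilon=8; Zeta=5; Eta=4

Standard divisor 189540/40 ≈ 4738.5; standard quotas: Alpha 6.692, Beta 4.047, Gamma 3.965, Delta 8.290, Epsilon 8.213, Zeta 4.822, Eta 3.972.
Rounding up gives 7, 5, 4, 9, 9, 5, 4 = 43 seats, so the divisor must be adjusted.
With modified divisor 5100: modified quotas Alpha 6.217, Beta 3.760, Gamma 3.684, Delta 7.702, Epsilon 7.631, Zeta 4.480, Eta 3.690.
Rounding up: Alpha 7, Beta 4, Gamma 4, Delta 8, Epsilon 8, Zeta 5, Eta 4 (total 40).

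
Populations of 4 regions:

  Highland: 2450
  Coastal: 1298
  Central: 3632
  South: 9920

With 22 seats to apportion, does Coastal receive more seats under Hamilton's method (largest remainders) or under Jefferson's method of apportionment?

Hamilton: Highland 3, Coastal 2, Central 5, South 12.
Jefferson: Highland 3, Coastal 1, Central 5, South 13.
Coastal gets 2 under Hamilton and 1 under Jefferson.

Hamilton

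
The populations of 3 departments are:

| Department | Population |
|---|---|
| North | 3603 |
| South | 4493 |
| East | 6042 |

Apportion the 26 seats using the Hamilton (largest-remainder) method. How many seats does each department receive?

Total 14138; standard divisor 14138/26 ≈ 543.769.
Standard quotas: North 6.6260, South 8.2627, East 11.1113.
Lower quotas: North 6, South 8, East 11 (sum 25, leaving 1 seat).
Remainders in descending order: North 0.6260, South 0.2627, East 0.1113.
The surplus seat goes to North.

North 7; South 8; East 11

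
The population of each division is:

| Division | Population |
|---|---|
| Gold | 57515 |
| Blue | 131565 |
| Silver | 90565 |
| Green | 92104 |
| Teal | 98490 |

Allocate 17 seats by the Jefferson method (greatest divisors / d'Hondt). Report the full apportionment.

Standard divisor 470239/17 ≈ 27661.118; standard quotas: Gold 2.079, Blue 4.756, Silver 3.274, Green 3.330, Teal 3.561.
Rounding down gives 2, 4, 3, 3, 3 = 15 seats, so the divisor must be adjusted.
With modified divisor 23800: modified quotas Gold 2.417, Blue 5.528, Silver 3.805, Green 3.870, Teal 4.138.
Rounding down: Gold 2, Blue 5, Silver 3, Green 3, Teal 4 (total 17).

Gold 2, Blue 5, Silver 3, Green 3, Teal 4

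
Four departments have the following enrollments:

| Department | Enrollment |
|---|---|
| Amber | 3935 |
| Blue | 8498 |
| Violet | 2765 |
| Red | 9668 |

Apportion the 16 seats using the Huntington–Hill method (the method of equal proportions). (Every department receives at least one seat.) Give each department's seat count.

With divisor 1579: modified quotas Amber 2.492, Blue 5.382, Violet 1.751, Red 6.123.
Geometric-mean thresholds: Amber √(2·3)=2.449, Blue √(5·6)=5.477, Violet √(1·2)=1.414, Red √(6·7)=6.481.
Each quota rounded against its threshold gives Amber 3, Blue 5, Violet 2, Red 6 (total 16).

Amber=3; Blue=5; Violet=2; Red=6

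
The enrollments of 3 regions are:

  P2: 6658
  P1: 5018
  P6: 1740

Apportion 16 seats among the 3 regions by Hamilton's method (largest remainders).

P2: 8, P1: 6, P6: 2

The standard divisor is 13416/16 ≈ 838.5.
Standard quotas: P2 7.9404, P1 5.9845, P6 2.0751.
Lower quotas: P2 7, P1 5, P6 2 (sum 14, leaving 2 seats).
Remainders in descending order: P1 0.9845, P2 0.9404, P6 0.0751.
Largest remainders: P1, P2 receive the extra seats.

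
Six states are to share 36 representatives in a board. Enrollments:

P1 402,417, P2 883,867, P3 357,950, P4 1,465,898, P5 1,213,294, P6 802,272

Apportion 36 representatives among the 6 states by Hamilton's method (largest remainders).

Standard divisor: 5125698 ÷ 36 ≈ 142380.5.
Standard quotas: P1 2.8263, P2 6.2078, P3 2.5140, P4 10.2956, P5 8.5215, P6 5.6347.
Lower quotas: P1 2, P2 6, P3 2, P4 10, P5 8, P6 5 (sum 33, leaving 3 seats).
Remainders in descending order: P1 0.8263, P6 0.6347, P5 0.5215, P3 0.5140, P4 0.2956, P2 0.2078.
The surplus seats go to P1, P6, P5.

P1 3, P2 6, P3 2, P4 10, P5 9, P6 6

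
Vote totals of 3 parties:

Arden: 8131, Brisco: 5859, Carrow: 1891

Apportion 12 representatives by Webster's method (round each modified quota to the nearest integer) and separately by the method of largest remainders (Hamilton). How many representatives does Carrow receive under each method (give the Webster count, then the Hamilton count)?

1 and 2

Webster: Arden 6, Brisco 5, Carrow 1.
Hamilton: Arden 6, Brisco 4, Carrow 2.
Carrow gets 1 under Webster and 2 under Hamilton.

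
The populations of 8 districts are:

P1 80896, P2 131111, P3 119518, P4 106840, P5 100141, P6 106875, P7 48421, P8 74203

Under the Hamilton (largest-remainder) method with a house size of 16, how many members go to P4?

Standard divisor: 768005 ÷ 16 ≈ 48000.312.
Standard quotas: P1 1.6853, P2 2.7315, P3 2.4899, P4 2.2258, P5 2.0863, P6 2.2265, P7 1.0088, P8 1.5459.
Lower quotas: P1 1, P2 2, P3 2, P4 2, P5 2, P6 2, P7 1, P8 1 (sum 13, leaving 3 seats).
Remainders in descending order: P2 0.7315, P1 0.6853, P8 0.5459, P3 0.4899, P6 0.2265, P4 0.2258, P5 0.0863, P7 0.0088.
The surplus seats go to P2, P1, P8.
P4 receives 2.

2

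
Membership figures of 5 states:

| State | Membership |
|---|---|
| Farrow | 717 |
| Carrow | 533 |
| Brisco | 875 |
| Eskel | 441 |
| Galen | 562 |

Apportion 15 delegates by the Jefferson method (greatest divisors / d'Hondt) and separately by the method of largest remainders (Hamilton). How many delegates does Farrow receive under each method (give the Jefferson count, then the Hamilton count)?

4 and 3

Jefferson: Farrow 4, Carrow 2, Brisco 4, Eskel 2, Galen 3.
Hamilton: Farrow 3, Carrow 3, Brisco 4, Eskel 2, Galen 3.
Farrow gets 4 under Jefferson and 3 under Hamilton.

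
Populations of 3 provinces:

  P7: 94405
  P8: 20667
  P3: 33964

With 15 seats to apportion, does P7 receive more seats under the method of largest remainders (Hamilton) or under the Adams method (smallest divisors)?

Hamilton

Hamilton: P7 10, P8 2, P3 3.
Adams: P7 9, P8 2, P3 4.
P7 gets 10 under Hamilton and 9 under Adams.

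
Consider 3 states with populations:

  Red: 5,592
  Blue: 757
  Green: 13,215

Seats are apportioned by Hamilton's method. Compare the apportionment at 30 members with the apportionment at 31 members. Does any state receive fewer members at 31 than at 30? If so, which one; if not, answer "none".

none

At 30 seats: Red 9, Blue 1, Green 20.
At 31 seats: Red 9, Blue 1, Green 21.
No state's allocation decreased.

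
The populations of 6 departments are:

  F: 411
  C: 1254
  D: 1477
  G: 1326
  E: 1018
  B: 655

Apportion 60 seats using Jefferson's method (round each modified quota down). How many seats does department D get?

15

Standard divisor 6141/60 ≈ 102.35; standard quotas: F 4.016, C 12.252, D 14.431, G 12.956, E 9.946, B 6.400.
Rounding down gives 4, 12, 14, 12, 9, 6 = 57 seats, so the divisor must be adjusted.
With modified divisor 97: modified quotas F 4.237, C 12.928, D 15.227, G 13.670, E 10.495, B 6.753.
Rounding down: F 4, C 12, D 15, G 13, E 10, B 6 (total 60).
D receives 15.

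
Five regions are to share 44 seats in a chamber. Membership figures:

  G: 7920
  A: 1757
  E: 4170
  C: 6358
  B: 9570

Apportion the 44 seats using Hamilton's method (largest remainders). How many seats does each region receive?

G 12, A 3, E 6, C 9, B 14

Standard divisor: 29775 ÷ 44 ≈ 676.705.
Standard quotas: G 11.7038, A 2.5964, E 6.1622, C 9.3955, B 14.1421.
Lower quotas: G 11, A 2, E 6, C 9, B 14 (sum 42, leaving 2 seats).
Remainders in descending order: G 0.7038, A 0.5964, C 0.3955, E 0.1622, B 0.1421.
Largest remainders: G, A receive the extra seats.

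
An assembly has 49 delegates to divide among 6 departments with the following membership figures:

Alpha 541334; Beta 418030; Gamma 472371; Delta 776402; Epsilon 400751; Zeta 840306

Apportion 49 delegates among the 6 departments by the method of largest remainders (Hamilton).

Alpha 7; Beta 6; Gamma 7; Delta 11; Epsilon 6; Zeta 12

Standard divisor: 3449194 ÷ 49 ≈ 70391.714.
Standard quotas: Alpha 7.6903, Beta 5.9386, Gamma 6.7106, Delta 11.0297, Epsilon 5.6932, Zeta 11.9376.
Lower quotas: Alpha 7, Beta 5, Gamma 6, Delta 11, Epsilon 5, Zeta 11 (sum 45, leaving 4 seats).
Remainders in descending order: Beta 0.9386, Zeta 0.9376, Gamma 0.7106, Epsilon 0.6932, Alpha 0.6903, Delta 0.0297.
Largest remainders: Beta, Zeta, Gamma, Epsilon receive the extra seats.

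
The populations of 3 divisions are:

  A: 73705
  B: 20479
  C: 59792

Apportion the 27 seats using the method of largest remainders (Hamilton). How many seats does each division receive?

Standard divisor: 153976 ÷ 27 ≈ 5702.815.
Standard quotas: A 12.9243, B 3.5910, C 10.4846.
Lower quotas: A 12, B 3, C 10 (sum 25, leaving 2 seats).
Remainders in descending order: A 0.9243, B 0.5910, C 0.4846.
Largest remainders: A, B receive the extra seats.

A 13, B 4, C 10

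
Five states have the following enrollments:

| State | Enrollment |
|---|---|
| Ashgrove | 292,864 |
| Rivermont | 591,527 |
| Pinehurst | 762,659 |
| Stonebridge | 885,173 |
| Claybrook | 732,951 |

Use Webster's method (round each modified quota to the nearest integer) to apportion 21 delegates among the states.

Ashgrove 2, Rivermont 4, Pinehurst 5, Stonebridge 5, Claybrook 5

Standard divisor 3265174/21 ≈ 155484.476; standard quotas: Ashgrove 1.884, Rivermont 3.804, Pinehurst 4.905, Stonebridge 5.693, Claybrook 4.714.
Rounding to the nearest integer gives 2, 4, 5, 6, 5 = 22 seats, so the divisor must be adjusted.
With modified divisor 161900: modified quotas Ashgrove 1.809, Rivermont 3.654, Pinehurst 4.711, Stonebridge 5.467, Claybrook 4.527.
Rounding to the nearest integer: Ashgrove 2, Rivermont 4, Pinehurst 5, Stonebridge 5, Claybrook 5 (total 21).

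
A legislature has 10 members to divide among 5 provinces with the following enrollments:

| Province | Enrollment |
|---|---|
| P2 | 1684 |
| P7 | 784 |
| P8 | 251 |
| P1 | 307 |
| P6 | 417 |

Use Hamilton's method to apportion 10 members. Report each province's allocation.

Total 3443; standard divisor 3443/10 ≈ 344.3.
Standard quotas: P2 4.891, P7 2.277, P8 0.729, P1 0.892, P6 1.211.
Lower quotas: P2 4, P7 2, P8 0, P1 0, P6 1 (sum 7, leaving 3 seats).
Remainders in descending order: P1 0.892, P2 0.891, P8 0.729, P7 0.277, P6 0.211.
Largest remainders: P1, P2, P8 receive the extra seats.

P2 5, P7 2, P8 1, P1 1, P6 1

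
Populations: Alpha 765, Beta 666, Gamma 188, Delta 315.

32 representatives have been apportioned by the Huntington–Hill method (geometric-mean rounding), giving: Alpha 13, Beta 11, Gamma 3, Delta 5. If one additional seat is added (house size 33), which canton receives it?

Beta

Priority for the next seat is population ÷ (√(s·(s+1))).
Priorities: Alpha 56.706, Beta 57.968, Gamma 54.271, Delta 57.511.
Highest priority: Beta.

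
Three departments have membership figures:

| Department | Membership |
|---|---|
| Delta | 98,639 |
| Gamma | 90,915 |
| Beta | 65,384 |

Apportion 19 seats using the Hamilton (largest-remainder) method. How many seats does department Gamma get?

7

The standard divisor is 254938/19 ≈ 13417.789.
Standard quotas: Delta 7.3514, Gamma 6.7757, Beta 4.8729.
Lower quotas: Delta 7, Gamma 6, Beta 4 (sum 17, leaving 2 seats).
Remainders in descending order: Beta 0.8729, Gamma 0.7757, Delta 0.3514.
The surplus seats go to Beta, Gamma.
Gamma receives 7.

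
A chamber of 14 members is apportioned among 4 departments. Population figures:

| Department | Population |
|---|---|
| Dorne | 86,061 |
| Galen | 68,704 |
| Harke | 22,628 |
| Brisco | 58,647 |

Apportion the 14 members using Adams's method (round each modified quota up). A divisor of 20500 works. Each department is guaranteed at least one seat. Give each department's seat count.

Dorne: 5; Galen: 4; Harke: 2; Brisco: 3

With modified divisor 20500: modified quotas Dorne 4.198, Galen 3.351, Harke 1.104, Brisco 2.861.
Rounding up: Dorne 5, Galen 4, Harke 2, Brisco 3 (total 14).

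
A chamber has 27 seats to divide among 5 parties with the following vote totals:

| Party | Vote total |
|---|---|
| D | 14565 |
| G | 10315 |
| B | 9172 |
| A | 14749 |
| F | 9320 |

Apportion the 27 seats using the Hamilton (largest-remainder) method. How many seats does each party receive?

D 7; G 5; B 4; A 7; F 4

Standard divisor: 58121 ÷ 27 ≈ 2152.63.
Standard quotas: D 6.7661, G 4.7918, B 4.2608, A 6.8516, F 4.3296.
Lower quotas: D 6, G 4, B 4, A 6, F 4 (sum 24, leaving 3 seats).
Remainders in descending order: A 0.8516, G 0.7918, D 0.7661, F 0.3296, B 0.2608.
The surplus seats go to A, G, D.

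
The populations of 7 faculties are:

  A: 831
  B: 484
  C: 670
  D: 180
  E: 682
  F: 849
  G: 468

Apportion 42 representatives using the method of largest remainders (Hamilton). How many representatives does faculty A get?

Standard divisor: 4164 ÷ 42 ≈ 99.143.
Standard quotas: A 8.382, B 4.882, C 6.758, D 1.816, E 6.879, F 8.563, G 4.720.
Lower quotas: A 8, B 4, C 6, D 1, E 6, F 8, G 4 (sum 37, leaving 5 seats).
Remainders in descending order: B 0.882, E 0.879, D 0.816, C 0.758, G 0.720, F 0.563, A 0.382.
The surplus seats go to B, E, D, C, G.
A receives 8.

8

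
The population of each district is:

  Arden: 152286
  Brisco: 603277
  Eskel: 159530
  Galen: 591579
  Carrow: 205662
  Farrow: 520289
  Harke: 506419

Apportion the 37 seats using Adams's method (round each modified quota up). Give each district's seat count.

Standard divisor 2739042/37 ≈ 74028.162; standard quotas: Arden 2.057, Brisco 8.149, Eskel 2.155, Galen 7.991, Carrow 2.778, Farrow 7.028, Harke 6.841.
Rounding up gives 3, 9, 3, 8, 3, 8, 7 = 41 seats, so the divisor must be adjusted.
With modified divisor 82100: modified quotas Arden 1.855, Brisco 7.348, Eskel 1.943, Galen 7.206, Carrow 2.505, Farrow 6.337, Harke 6.168.
Rounding up: Arden 2, Brisco 8, Eskel 2, Galen 8, Carrow 3, Farrow 7, Harke 7 (total 37).

Arden: 2, Brisco: 8, Eskel: 2, Galen: 8, Carrow: 3, Farrow: 7, Harke: 7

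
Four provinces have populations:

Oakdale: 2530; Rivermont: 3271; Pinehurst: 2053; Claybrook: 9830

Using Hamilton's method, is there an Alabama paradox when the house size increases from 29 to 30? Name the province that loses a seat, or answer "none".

Pinehurst

At 29 seats: Oakdale 4, Rivermont 5, Pinehurst 4, Claybrook 16.
At 30 seats: Oakdale 4, Rivermont 6, Pinehurst 3, Claybrook 17.
Pinehurst drops from 4 to 3.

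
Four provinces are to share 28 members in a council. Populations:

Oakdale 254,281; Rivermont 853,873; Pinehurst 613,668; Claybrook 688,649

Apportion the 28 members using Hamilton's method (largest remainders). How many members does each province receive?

Standard divisor: 2410471 ÷ 28 ≈ 86088.25.
Standard quotas: Oakdale 2.9537, Rivermont 9.9186, Pinehurst 7.1284, Claybrook 7.9993.
Lower quotas: Oakdale 2, Rivermont 9, Pinehurst 7, Claybrook 7 (sum 25, leaving 3 seats).
Remainders in descending order: Claybrook 0.9993, Oakdale 0.9537, Rivermont 0.9186, Pinehurst 0.1284.
The surplus seats go to Claybrook, Oakdale, Rivermont.

Oakdale: 3; Rivermont: 10; Pinehurst: 7; Claybrook: 8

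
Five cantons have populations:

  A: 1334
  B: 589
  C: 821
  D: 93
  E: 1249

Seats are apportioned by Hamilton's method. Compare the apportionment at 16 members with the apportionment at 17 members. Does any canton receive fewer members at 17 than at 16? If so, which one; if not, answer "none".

D

At 16 seats: A 5, B 2, C 3, D 1, E 5.
At 17 seats: A 6, B 3, C 3, D 0, E 5.
D drops from 1 to 0.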